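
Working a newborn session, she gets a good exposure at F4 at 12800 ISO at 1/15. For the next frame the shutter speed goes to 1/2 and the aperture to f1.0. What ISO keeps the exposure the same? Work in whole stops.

Shutter speed: 1/15 → 1/8 → 1/4 → 1/2 — 3 stops slower (brighter).
Aperture: f/4 → f/2.8 → f/2 → f/1.4 → f/1.0 — 4 stops opened up (brighter).
Net change so far: 7 stops brighter. Offset with the ISO: 12800 → 6400 → 3200 → 1600 → 800 → 400 → 200 → 100.

ISO 100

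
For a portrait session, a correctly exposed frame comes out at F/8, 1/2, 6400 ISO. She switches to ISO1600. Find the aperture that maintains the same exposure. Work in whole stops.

ISO: 6400 → 3200 → 1600 — 2 stops dropped (darker).
Need 2 stops brighter from the aperture: f/8 → f/5.6 → f/4.

f/4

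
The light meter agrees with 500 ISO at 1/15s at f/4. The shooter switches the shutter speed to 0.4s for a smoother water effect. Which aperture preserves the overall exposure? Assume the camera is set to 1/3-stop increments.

f/10

Shutter speed: 1/15 → 1/13 → 1/10 → 1/8 → 1/6 → 1/5 → 1/4 → 0.3 → 0.4 — 2 2/3 stops longer (brighter).
Need 2 2/3 stops darker from the aperture: f/4 → f/4.5 → f/5 → f/5.6 → f/6.3 → f/7.1 → f/8 → f/9 → f/10.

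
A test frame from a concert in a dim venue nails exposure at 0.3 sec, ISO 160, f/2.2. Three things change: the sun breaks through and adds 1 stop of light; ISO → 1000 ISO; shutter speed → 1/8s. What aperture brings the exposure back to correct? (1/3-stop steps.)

Scene light: 1 stop brighter.
ISO: 160 → 200 → 250 → 320 → 400 → 500 → 640 → 800 → 1000 — 2 2/3 stops higher (brighter).
Shutter speed: 0.3 → 1/4 → 1/5 → 1/6 → 1/8 — 1 1/3 stops faster (darker).
Net so far: 2 1/3 stops brighter. Aperture: f/2.2 → f/2.5 → f/2.8 → f/3.2 → f/3.5 → f/4 → f/4.5 → f/5.

f/5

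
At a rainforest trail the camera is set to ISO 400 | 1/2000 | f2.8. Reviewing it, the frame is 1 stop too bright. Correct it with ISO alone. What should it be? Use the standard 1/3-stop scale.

ISO 200

Overexposed by 1 stop → need 1 stop darker.
ISO: 400 → 320 → 250 → 200.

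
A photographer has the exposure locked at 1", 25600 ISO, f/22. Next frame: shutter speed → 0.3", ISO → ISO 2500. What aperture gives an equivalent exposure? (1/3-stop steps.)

f/4

Shutter speed: 1 → 0.8 → 0.6 → 0.5 → 0.4 → 0.3 — 1 2/3 stops shorter (darker).
ISO: 25600 → 20000 → 16000 → 12800 → 10000 → 8000 → 6400 → 5000 → 4000 → 3200 → 2500 — 3 1/3 stops dropped (darker).
Net change so far: 5 stops darker. Offset with the aperture: f/22 → f/20 → f/18 → f/16 → f/14 → f/13 → f/11 → f/10 → f/9 → f/8 → f/7.1 → f/6.3 → f/5.6 → f/5 → f/4.5 → f/4.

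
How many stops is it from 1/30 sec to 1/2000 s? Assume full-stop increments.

1/30 → 1/60 → 1/125 → 1/250 → 1/500 → 1/1000 → 1/2000 — count the steps: 6 stops.

6 stops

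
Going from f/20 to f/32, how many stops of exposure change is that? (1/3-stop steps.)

1 1/3 stops

f/20 → f/22 → f/25 → f/29 → f/32 — count the steps: 4 third-stops = 1 1/3 stops.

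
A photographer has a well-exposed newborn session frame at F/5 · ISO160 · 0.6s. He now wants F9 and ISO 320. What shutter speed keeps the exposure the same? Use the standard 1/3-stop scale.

Aperture: f/5 → f/5.6 → f/6.3 → f/7.1 → f/8 → f/9 — 1 2/3 stops narrower (darker).
ISO: 160 → 200 → 250 → 320 — 1 stop higher (brighter).
Net change so far: 2/3 stop darker. Offset with the shutter speed: 0.6 → 0.8 → 1.

1 s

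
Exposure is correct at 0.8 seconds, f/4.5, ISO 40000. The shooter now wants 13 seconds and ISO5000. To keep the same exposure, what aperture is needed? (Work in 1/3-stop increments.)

Shutter speed: 0.8 → 1 → 1.3 → 1.6 → 2 → 2.5 → 3.2 → 4 → 5 → 6 → 8 → 10 → 13 — 4 stops slower (brighter).
ISO: 40000 → 32000 → 25600 → 20000 → 16000 → 12800 → 10000 → 8000 → 6400 → 5000 — 3 stops dropped (darker).
Net change so far: 1 stop brighter. Offset with the aperture: f/4.5 → f/5 → f/5.6 → f/6.3.

f/6.3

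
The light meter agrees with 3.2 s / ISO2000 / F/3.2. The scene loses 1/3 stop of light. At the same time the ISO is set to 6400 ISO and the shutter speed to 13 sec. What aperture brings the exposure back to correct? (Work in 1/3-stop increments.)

f/10

Scene light: 1/3 stop darker.
ISO: 2000 → 2500 → 3200 → 4000 → 5000 → 6400 — 1 2/3 stops raised (brighter).
Shutter speed: 3.2 → 4 → 5 → 6 → 8 → 10 → 13 — 2 stops slower (brighter).
Net so far: 3 1/3 stops brighter. Aperture: f/3.2 → f/3.5 → f/4 → f/4.5 → f/5 → f/5.6 → f/6.3 → f/7.1 → f/8 → f/9 → f/10.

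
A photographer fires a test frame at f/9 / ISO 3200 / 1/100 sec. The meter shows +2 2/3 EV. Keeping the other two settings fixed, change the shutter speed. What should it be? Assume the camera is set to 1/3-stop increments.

Overexposed by 2 2/3 stops → need 2 2/3 stops darker.
Shutter speed: 1/100 → 1/125 → 1/160 → 1/200 → 1/250 → 1/320 → 1/400 → 1/500 → 1/640.

1/640s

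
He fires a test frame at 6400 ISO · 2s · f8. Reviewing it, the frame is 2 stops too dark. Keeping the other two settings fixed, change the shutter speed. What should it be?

8 s

Underexposed by 2 stops → need 2 stops brighter.
Shutter speed: 2 → 4 → 8.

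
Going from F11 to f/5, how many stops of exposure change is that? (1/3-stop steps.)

f/11 → f/10 → f/9 → f/8 → f/7.1 → f/6.3 → f/5.6 → f/5 — count the steps: 7 third-stops = 2 1/3 stops.

2 1/3 stops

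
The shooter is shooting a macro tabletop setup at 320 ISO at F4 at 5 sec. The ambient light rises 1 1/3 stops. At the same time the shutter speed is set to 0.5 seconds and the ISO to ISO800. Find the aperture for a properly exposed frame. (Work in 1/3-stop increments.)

f/3.2

Scene light: 1 1/3 stops brighter.
Shutter speed: 5 → 4 → 3.2 → 2.5 → 2 → 1.6 → 1.3 → 1 → 0.8 → 0.6 → 0.5 — 3 1/3 stops faster (darker).
ISO: 320 → 400 → 500 → 640 → 800 — 1 1/3 stops higher (brighter).
Net so far: 2/3 stop darker. Aperture: f/4 → f/3.5 → f/3.2.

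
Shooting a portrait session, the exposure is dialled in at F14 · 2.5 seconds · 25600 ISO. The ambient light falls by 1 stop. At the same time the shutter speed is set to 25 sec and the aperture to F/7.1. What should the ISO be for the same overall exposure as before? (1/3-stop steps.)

Scene light: 1 stop darker.
Shutter speed: 2.5 → 3.2 → 4 → 5 → 6 → 8 → 10 → 13 → 15 → 20 → 25 — 3 1/3 stops slower (brighter).
Aperture: f/14 → f/13 → f/11 → f/10 → f/9 → f/8 → f/7.1 — 2 stops opened up (brighter).
Net so far: 4 1/3 stops brighter. ISO: 25600 → 20000 → 16000 → 12800 → 10000 → 8000 → 6400 → 5000 → 4000 → 3200 → 2500 → 2000 → 1600 → 1250.

ISO 1250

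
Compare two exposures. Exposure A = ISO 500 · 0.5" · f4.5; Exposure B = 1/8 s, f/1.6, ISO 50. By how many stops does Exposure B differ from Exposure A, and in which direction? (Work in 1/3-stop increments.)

Aperture: f/4.5 → f/4 → f/3.5 → f/3.2 → f/2.8 → f/2.5 → f/2.2 → f/2 → f/1.8 → f/1.6 — 3 stops wider (brighter).
Shutter speed: 0.5 → 0.4 → 0.3 → 1/4 → 1/5 → 1/6 → 1/8 — 2 stops faster (darker).
ISO: 500 → 400 → 320 → 250 → 200 → 160 → 125 → 100 → 80 → 64 → 50 — 3 1/3 stops dropped (darker).
Net: +3 −2 −3 1/3 = −2 1/3 stops.

2 1/3 stops darker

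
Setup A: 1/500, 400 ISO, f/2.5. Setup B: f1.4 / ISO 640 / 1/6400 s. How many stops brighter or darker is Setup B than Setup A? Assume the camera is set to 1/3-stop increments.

Aperture: f/2.5 → f/2.2 → f/2 → f/1.8 → f/1.6 → f/1.4 — 1 2/3 stops opened up (brighter).
Shutter speed: 1/500 → 1/640 → 1/800 → 1/1000 → 1/1250 → 1/1600 → 1/2000 → 1/2500 → 1/3200 → 1/4000 → 1/5000 → 1/6400 — 3 2/3 stops faster (darker).
ISO: 400 → 500 → 640 — 2/3 stop raised (brighter).
Net: +1 2/3 −3 2/3 +2/3 = −1 1/3 stops.

1 1/3 stops darker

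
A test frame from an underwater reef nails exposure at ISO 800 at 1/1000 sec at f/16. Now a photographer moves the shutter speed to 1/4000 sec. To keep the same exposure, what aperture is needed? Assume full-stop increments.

Shutter speed: 1/1000 → 1/2000 → 1/4000 — 2 stops shorter (darker).
Need 2 stops brighter from the aperture: f/16 → f/11 → f/8.

f/8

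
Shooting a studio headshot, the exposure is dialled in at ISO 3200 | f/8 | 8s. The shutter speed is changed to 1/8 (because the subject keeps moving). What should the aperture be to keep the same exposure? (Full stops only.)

f/1.0

Shutter speed: 8 → 4 → 2 → 1 → 1/2 → 1/4 → 1/8 — 6 stops faster (darker).
Need 6 stops brighter from the aperture: f/8 → f/5.6 → f/4 → f/2.8 → f/2 → f/1.4 → f/1.0.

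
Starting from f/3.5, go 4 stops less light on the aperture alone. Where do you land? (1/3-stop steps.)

Aperture: f/3.5 → f/4 → f/4.5 → f/5 → f/5.6 → f/6.3 → f/7.1 → f/8 → f/9 → f/10 → f/11 → f/13 → f/14 — 4 stops stopped down (darker).

f/14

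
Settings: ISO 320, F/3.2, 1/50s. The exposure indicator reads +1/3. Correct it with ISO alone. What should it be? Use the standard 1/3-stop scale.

Overexposed by 1/3 stop → need 1/3 stop darker.
ISO: 320 → 250.

ISO 250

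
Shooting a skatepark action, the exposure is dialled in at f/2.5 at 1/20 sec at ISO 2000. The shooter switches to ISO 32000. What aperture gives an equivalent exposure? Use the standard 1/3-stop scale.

ISO: 2000 → 2500 → 3200 → 4000 → 5000 → 6400 → 8000 → 10000 → 12800 → 16000 → 20000 → 25600 → 32000 — 4 stops higher (brighter).
Need 4 stops darker from the aperture: f/2.5 → f/2.8 → f/3.2 → f/3.5 → f/4 → f/4.5 → f/5 → f/5.6 → f/6.3 → f/7.1 → f/8 → f/9 → f/10.

f/10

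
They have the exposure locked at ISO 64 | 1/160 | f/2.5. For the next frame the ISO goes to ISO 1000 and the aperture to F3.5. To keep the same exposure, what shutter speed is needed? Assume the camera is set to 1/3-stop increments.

1/1250s

ISO: 64 → 80 → 100 → 125 → 160 → 200 → 250 → 320 → 400 → 500 → 640 → 800 → 1000 — 4 stops higher (brighter).
Aperture: f/2.5 → f/2.8 → f/3.2 → f/3.5 — 1 stop stopped down (darker).
Net change so far: 3 stops brighter. Offset with the shutter speed: 1/160 → 1/200 → 1/250 → 1/320 → 1/400 → 1/500 → 1/640 → 1/800 → 1/1000 → 1/1250.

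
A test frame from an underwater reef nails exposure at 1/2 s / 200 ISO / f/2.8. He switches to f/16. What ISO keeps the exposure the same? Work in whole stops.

ISO 6400

Aperture: f/2.8 → f/4 → f/5.6 → f/8 → f/11 → f/16 — 5 stops smaller aperture (darker).
Need 5 stops brighter from the ISO: 200 → 400 → 800 → 1600 → 3200 → 6400.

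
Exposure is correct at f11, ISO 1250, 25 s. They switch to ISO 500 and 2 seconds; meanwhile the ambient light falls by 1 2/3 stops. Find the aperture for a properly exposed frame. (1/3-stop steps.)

f/1.1

Scene light: 1 2/3 stops darker.
ISO: 1250 → 1000 → 800 → 640 → 500 — 1 1/3 stops lower (darker).
Shutter speed: 25 → 20 → 15 → 13 → 10 → 8 → 6 → 5 → 4 → 3.2 → 2.5 → 2 — 3 2/3 stops shorter (darker).
Net so far: 6 2/3 stops darker. Aperture: f/11 → f/10 → f/9 → f/8 → f/7.1 → f/6.3 → f/5.6 → f/5 → f/4.5 → f/4 → f/3.5 → f/3.2 → f/2.8 → f/2.5 → f/2.2 → f/2 → f/1.8 → f/1.6 → f/1.4 → f/1.2 → f/1.1.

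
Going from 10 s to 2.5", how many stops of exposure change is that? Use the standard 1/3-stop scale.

2 stops

10 → 8 → 6 → 5 → 4 → 3.2 → 2.5 — count the steps: 6 third-stops = 2 stops.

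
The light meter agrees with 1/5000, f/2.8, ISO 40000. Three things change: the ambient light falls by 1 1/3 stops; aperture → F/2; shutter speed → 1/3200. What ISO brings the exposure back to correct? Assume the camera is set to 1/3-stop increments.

ISO 32000

Scene light: 1 1/3 stops darker.
Aperture: f/2.8 → f/2.5 → f/2.2 → f/2 — 1 stop wider (brighter).
Shutter speed: 1/5000 → 1/4000 → 1/3200 — 2/3 stop slower (brighter).
Net so far: 1/3 stop brighter. ISO: 40000 → 32000.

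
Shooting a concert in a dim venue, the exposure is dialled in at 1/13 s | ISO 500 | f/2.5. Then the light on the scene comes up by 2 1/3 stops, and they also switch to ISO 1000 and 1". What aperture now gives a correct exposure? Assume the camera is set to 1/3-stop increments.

Scene light: 2 1/3 stops brighter.
ISO: 500 → 640 → 800 → 1000 — 1 stop higher (brighter).
Shutter speed: 1/13 → 1/10 → 1/8 → 1/6 → 1/5 → 1/4 → 0.3 → 0.4 → 0.5 → 0.6 → 0.8 → 1 — 3 2/3 stops longer (brighter).
Net so far: 7 stops brighter. Aperture: f/2.5 → f/2.8 → f/3.2 → f/3.5 → f/4 → f/4.5 → f/5 → f/5.6 → f/6.3 → f/7.1 → f/8 → f/9 → f/10 → f/11 → f/13 → f/14 → f/16 → f/18 → f/20 → f/22 → f/25 → f/29.

f/29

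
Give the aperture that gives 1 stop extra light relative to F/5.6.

Aperture: f/5.6 → f/4 — 1 stop larger aperture (brighter).

f/4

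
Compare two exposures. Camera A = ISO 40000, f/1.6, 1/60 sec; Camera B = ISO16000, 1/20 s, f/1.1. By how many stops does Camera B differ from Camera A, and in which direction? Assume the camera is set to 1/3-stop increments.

1 1/3 stops brighter

Aperture: f/1.6 → f/1.4 → f/1.2 → f/1.1 — 1 stop opened up (brighter).
Shutter speed: 1/60 → 1/50 → 1/40 → 1/30 → 1/25 → 1/20 — 1 2/3 stops slower (brighter).
ISO: 40000 → 32000 → 25600 → 20000 → 16000 — 1 1/3 stops lower (darker).
Net: +1 +1 2/3 −1 1/3 = +1 1/3 stops.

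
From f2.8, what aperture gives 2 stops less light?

Aperture: f/2.8 → f/4 → f/5.6 — 2 stops stopped down (darker).

f/5.6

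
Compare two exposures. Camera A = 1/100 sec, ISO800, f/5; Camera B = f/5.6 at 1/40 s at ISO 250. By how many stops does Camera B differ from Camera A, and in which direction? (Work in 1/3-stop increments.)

2/3 stop darker

Aperture: f/5 → f/5.6 — 1/3 stop narrower (darker).
Shutter speed: 1/100 → 1/80 → 1/60 → 1/50 → 1/40 — 1 1/3 stops slower (brighter).
ISO: 800 → 640 → 500 → 400 → 320 → 250 — 1 2/3 stops lower (darker).
Net: −1/3 +1 1/3 −1 2/3 = −2/3 stops.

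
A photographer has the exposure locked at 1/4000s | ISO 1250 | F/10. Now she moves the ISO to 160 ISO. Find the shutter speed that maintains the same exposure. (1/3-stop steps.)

ISO: 1250 → 1000 → 800 → 640 → 500 → 400 → 320 → 250 → 200 → 160 — 3 stops lower (darker).
Need 3 stops brighter from the shutter speed: 1/4000 → 1/3200 → 1/2500 → 1/2000 → 1/1600 → 1/1250 → 1/1000 → 1/800 → 1/640 → 1/500.

1/500s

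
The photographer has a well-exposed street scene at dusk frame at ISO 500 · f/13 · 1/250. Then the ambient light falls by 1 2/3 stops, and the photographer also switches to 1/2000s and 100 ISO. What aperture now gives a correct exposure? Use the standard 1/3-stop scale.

Scene light: 1 2/3 stops darker.
Shutter speed: 1/250 → 1/320 → 1/400 → 1/500 → 1/640 → 1/800 → 1/1000 → 1/1250 → 1/1600 → 1/2000 — 3 stops shorter (darker).
ISO: 500 → 400 → 320 → 250 → 200 → 160 → 125 → 100 — 2 1/3 stops dropped (darker).
Net so far: 7 stops darker. Aperture: f/13 → f/11 → f/10 → f/9 → f/8 → f/7.1 → f/6.3 → f/5.6 → f/5 → f/4.5 → f/4 → f/3.5 → f/3.2 → f/2.8 → f/2.5 → f/2.2 → f/2 → f/1.8 → f/1.6 → f/1.4 → f/1.2 → f/1.1.

f/1.1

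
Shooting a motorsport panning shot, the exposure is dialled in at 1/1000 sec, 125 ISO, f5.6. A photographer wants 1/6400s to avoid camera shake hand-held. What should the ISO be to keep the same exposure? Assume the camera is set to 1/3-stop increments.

Shutter speed: 1/1000 → 1/1250 → 1/1600 → 1/2000 → 1/2500 → 1/3200 → 1/4000 → 1/5000 → 1/6400 — 2 2/3 stops faster (darker).
Need 2 2/3 stops brighter from the ISO: 125 → 160 → 200 → 250 → 320 → 400 → 500 → 640 → 800.

ISO 800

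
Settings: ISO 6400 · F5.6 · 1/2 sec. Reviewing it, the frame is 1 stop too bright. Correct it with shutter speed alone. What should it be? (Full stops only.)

Overexposed by 1 stop → need 1 stop darker.
Shutter speed: 1/2 → 1/4.

1/4s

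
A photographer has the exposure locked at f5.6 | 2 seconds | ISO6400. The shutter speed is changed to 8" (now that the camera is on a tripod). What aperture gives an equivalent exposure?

Shutter speed: 2 → 4 → 8 — 2 stops longer (brighter).
Need 2 stops darker from the aperture: f/5.6 → f/8 → f/11.

f/11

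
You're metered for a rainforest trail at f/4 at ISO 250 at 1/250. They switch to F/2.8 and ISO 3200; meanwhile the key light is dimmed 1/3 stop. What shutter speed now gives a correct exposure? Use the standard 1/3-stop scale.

1/5000s

Scene light: 1/3 stop darker.
Aperture: f/4 → f/3.5 → f/3.2 → f/2.8 — 1 stop larger aperture (brighter).
ISO: 250 → 320 → 400 → 500 → 640 → 800 → 1000 → 1250 → 1600 → 2000 → 2500 → 3200 — 3 2/3 stops higher (brighter).
Net so far: 4 1/3 stops brighter. Shutter speed: 1/250 → 1/320 → 1/400 → 1/500 → 1/640 → 1/800 → 1/1000 → 1/1250 → 1/1600 → 1/2000 → 1/2500 → 1/3200 → 1/4000 → 1/5000.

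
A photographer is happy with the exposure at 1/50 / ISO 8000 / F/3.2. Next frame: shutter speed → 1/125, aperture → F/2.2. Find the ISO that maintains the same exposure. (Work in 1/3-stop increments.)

ISO 10000

Shutter speed: 1/50 → 1/60 → 1/80 → 1/100 → 1/125 — 1 1/3 stops faster (darker).
Aperture: f/3.2 → f/2.8 → f/2.5 → f/2.2 — 1 stop larger aperture (brighter).
Net change so far: 1/3 stop darker. Offset with the ISO: 8000 → 10000.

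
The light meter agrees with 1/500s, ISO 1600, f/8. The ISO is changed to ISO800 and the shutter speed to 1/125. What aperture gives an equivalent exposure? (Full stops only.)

ISO: 1600 → 800 — 1 stop dropped (darker).
Shutter speed: 1/500 → 1/250 → 1/125 — 2 stops longer (brighter).
Net change so far: 1 stop brighter. Offset with the aperture: f/8 → f/11.

f/11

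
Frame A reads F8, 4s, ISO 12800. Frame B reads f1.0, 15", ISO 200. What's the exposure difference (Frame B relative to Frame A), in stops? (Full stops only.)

Aperture: f/8 → f/5.6 → f/4 → f/2.8 → f/2 → f/1.4 → f/1.0 — 6 stops larger aperture (brighter).
Shutter speed: 4 → 8 → 15 — 2 stops longer (brighter).
ISO: 12800 → 6400 → 3200 → 1600 → 800 → 400 → 200 — 6 stops lower (darker).
Net: +6 +2 −6 = +2 stops.

2 stops brighter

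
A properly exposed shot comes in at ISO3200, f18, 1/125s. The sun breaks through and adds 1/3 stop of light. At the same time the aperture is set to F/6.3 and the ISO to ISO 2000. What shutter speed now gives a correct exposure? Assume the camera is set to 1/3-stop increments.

Scene light: 1/3 stop brighter.
Aperture: f/18 → f/16 → f/14 → f/13 → f/11 → f/10 → f/9 → f/8 → f/7.1 → f/6.3 — 3 stops wider (brighter).
ISO: 3200 → 2500 → 2000 — 2/3 stop dropped (darker).
Net so far: 2 2/3 stops brighter. Shutter speed: 1/125 → 1/160 → 1/200 → 1/250 → 1/320 → 1/400 → 1/500 → 1/640 → 1/800.

1/800s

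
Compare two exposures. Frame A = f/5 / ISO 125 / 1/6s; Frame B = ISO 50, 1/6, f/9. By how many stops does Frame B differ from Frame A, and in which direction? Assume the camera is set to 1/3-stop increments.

Aperture: f/5 → f/5.6 → f/6.3 → f/7.1 → f/8 → f/9 — 1 2/3 stops smaller aperture (darker).
Shutter speed: unchanged.
ISO: 125 → 100 → 80 → 64 → 50 — 1 1/3 stops dropped (darker).
Net: −1 2/3 −1 1/3 = −3 stops.

3 stops darker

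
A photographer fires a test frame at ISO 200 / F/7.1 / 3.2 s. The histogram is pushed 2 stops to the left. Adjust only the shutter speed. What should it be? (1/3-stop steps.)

13 s

Underexposed by 2 stops → need 2 stops brighter.
Shutter speed: 3.2 → 4 → 5 → 6 → 8 → 10 → 13.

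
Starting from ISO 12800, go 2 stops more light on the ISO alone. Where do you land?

ISO 51200

ISO: 12800 → 25600 → 51200 — 2 stops higher (brighter).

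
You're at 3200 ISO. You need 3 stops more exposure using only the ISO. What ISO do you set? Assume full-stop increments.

ISO: 3200 → 6400 → 12800 → 25600 — 3 stops higher (brighter).

ISO 25600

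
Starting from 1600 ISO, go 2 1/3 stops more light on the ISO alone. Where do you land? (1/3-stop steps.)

ISO 8000

ISO: 1600 → 2000 → 2500 → 3200 → 4000 → 5000 → 6400 → 8000 — 2 1/3 stops raised (brighter).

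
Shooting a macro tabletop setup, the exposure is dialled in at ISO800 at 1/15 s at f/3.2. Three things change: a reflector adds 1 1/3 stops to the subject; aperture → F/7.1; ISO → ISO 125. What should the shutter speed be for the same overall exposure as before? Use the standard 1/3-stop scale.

Scene light: 1 1/3 stops brighter.
Aperture: f/3.2 → f/3.5 → f/4 → f/4.5 → f/5 → f/5.6 → f/6.3 → f/7.1 — 2 1/3 stops narrower (darker).
ISO: 800 → 640 → 500 → 400 → 320 → 250 → 200 → 160 → 125 — 2 2/3 stops lower (darker).
Net so far: 3 2/3 stops darker. Shutter speed: 1/15 → 1/13 → 1/10 → 1/8 → 1/6 → 1/5 → 1/4 → 0.3 → 0.4 → 0.5 → 0.6 → 0.8.

0.8 s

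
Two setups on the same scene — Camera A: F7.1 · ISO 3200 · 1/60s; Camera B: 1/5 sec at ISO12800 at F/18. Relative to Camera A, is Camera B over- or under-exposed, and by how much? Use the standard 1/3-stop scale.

Aperture: f/7.1 → f/8 → f/9 → f/10 → f/11 → f/13 → f/14 → f/16 → f/18 — 2 2/3 stops stopped down (darker).
Shutter speed: 1/60 → 1/50 → 1/40 → 1/30 → 1/25 → 1/20 → 1/15 → 1/13 → 1/10 → 1/8 → 1/6 → 1/5 — 3 2/3 stops longer (brighter).
ISO: 3200 → 4000 → 5000 → 6400 → 8000 → 10000 → 12800 — 2 stops higher (brighter).
Net: −2 2/3 +3 2/3 +2 = +3 stops.

3 stops brighter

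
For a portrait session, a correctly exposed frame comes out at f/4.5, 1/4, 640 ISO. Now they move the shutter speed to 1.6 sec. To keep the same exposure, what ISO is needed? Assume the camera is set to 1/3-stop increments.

ISO 100

Shutter speed: 1/4 → 0.3 → 0.4 → 0.5 → 0.6 → 0.8 → 1 → 1.3 → 1.6 — 2 2/3 stops longer (brighter).
Need 2 2/3 stops darker from the ISO: 640 → 500 → 400 → 320 → 250 → 200 → 160 → 125 → 100.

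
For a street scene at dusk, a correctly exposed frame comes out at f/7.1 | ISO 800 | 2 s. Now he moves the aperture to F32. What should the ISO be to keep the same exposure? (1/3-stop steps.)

ISO 16000

Aperture: f/7.1 → f/8 → f/9 → f/10 → f/11 → f/13 → f/14 → f/16 → f/18 → f/20 → f/22 → f/25 → f/29 → f/32 — 4 1/3 stops smaller aperture (darker).
Need 4 1/3 stops brighter from the ISO: 800 → 1000 → 1250 → 1600 → 2000 → 2500 → 3200 → 4000 → 5000 → 6400 → 8000 → 10000 → 12800 → 16000.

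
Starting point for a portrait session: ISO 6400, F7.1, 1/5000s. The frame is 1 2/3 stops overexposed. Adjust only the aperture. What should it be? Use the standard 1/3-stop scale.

Overexposed by 1 2/3 stops → need 1 2/3 stops darker.
Aperture: f/7.1 → f/8 → f/9 → f/10 → f/11 → f/13.

f/13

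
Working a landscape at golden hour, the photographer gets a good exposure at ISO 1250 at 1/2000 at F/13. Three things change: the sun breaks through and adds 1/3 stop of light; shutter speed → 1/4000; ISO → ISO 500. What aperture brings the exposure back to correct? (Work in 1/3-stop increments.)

Scene light: 1/3 stop brighter.
Shutter speed: 1/2000 → 1/2500 → 1/3200 → 1/4000 — 1 stop shorter (darker).
ISO: 1250 → 1000 → 800 → 640 → 500 — 1 1/3 stops lower (darker).
Net so far: 2 stops darker. Aperture: f/13 → f/11 → f/10 → f/9 → f/8 → f/7.1 → f/6.3.

f/6.3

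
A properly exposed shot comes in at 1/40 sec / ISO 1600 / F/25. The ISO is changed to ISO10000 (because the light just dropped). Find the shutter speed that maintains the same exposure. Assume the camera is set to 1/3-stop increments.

1/250s

ISO: 1600 → 2000 → 2500 → 3200 → 4000 → 5000 → 6400 → 8000 → 10000 — 2 2/3 stops raised (brighter).
Need 2 2/3 stops darker from the shutter speed: 1/40 → 1/50 → 1/60 → 1/80 → 1/100 → 1/125 → 1/160 → 1/200 → 1/250.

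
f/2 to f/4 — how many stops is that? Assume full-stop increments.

f/2 → f/2.8 → f/4 — count the steps: 2 stops.

2 stops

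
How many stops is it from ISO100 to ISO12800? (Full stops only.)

7 stops

100 → 200 → 400 → 800 → 1600 → 3200 → 6400 → 12800 — count the steps: 7 stops.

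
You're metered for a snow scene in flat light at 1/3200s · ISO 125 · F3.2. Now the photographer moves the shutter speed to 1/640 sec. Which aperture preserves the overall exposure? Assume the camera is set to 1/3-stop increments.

Shutter speed: 1/3200 → 1/2500 → 1/2000 → 1/1600 → 1/1250 → 1/1000 → 1/800 → 1/640 — 2 1/3 stops longer (brighter).
Need 2 1/3 stops darker from the aperture: f/3.2 → f/3.5 → f/4 → f/4.5 → f/5 → f/5.6 → f/6.3 → f/7.1.

f/7.1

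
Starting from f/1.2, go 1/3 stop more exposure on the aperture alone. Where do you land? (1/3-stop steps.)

f/1.1

Aperture: f/1.2 → f/1.1 — 1/3 stop wider (brighter).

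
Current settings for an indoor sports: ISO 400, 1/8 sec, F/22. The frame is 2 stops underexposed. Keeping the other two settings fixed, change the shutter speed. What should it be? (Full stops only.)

1/2s

Underexposed by 2 stops → need 2 stops brighter.
Shutter speed: 1/8 → 1/4 → 1/2.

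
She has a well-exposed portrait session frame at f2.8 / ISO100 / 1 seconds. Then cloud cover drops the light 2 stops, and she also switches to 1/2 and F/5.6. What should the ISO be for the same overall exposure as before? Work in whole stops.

Scene light: 2 stops darker.
Shutter speed: 1 → 1/2 — 1 stop faster (darker).
Aperture: f/2.8 → f/4 → f/5.6 — 2 stops narrower (darker).
Net so far: 5 stops darker. ISO: 100 → 200 → 400 → 800 → 1600 → 3200.

ISO 3200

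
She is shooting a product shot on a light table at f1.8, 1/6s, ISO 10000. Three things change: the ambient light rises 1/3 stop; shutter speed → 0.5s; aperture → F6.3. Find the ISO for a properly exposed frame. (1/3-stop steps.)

ISO 32000

Scene light: 1/3 stop brighter.
Shutter speed: 1/6 → 1/5 → 1/4 → 0.3 → 0.4 → 0.5 — 1 2/3 stops slower (brighter).
Aperture: f/1.8 → f/2 → f/2.2 → f/2.5 → f/2.8 → f/3.2 → f/3.5 → f/4 → f/4.5 → f/5 → f/5.6 → f/6.3 — 3 2/3 stops narrower (darker).
Net so far: 1 2/3 stops darker. ISO: 10000 → 12800 → 16000 → 20000 → 25600 → 32000.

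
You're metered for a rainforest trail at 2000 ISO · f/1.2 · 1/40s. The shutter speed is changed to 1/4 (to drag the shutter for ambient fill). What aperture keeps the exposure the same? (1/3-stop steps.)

Shutter speed: 1/40 → 1/30 → 1/25 → 1/20 → 1/15 → 1/13 → 1/10 → 1/8 → 1/6 → 1/5 → 1/4 — 3 1/3 stops longer (brighter).
Need 3 1/3 stops darker from the aperture: f/1.2 → f/1.4 → f/1.6 → f/1.8 → f/2 → f/2.2 → f/2.5 → f/2.8 → f/3.2 → f/3.5 → f/4.

f/4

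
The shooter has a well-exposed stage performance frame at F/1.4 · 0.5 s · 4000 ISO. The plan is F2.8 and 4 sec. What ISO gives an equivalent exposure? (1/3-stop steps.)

ISO 2000

Aperture: f/1.4 → f/1.6 → f/1.8 → f/2 → f/2.2 → f/2.5 → f/2.8 — 2 stops stopped down (darker).
Shutter speed: 0.5 → 0.6 → 0.8 → 1 → 1.3 → 1.6 → 2 → 2.5 → 3.2 → 4 — 3 stops slower (brighter).
Net change so far: 1 stop brighter. Offset with the ISO: 4000 → 3200 → 2500 → 2000.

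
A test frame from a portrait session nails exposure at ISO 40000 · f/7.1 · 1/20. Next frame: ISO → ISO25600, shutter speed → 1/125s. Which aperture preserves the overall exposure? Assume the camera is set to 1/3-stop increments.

ISO: 40000 → 32000 → 25600 — 2/3 stop dropped (darker).
Shutter speed: 1/20 → 1/25 → 1/30 → 1/40 → 1/50 → 1/60 → 1/80 → 1/100 → 1/125 — 2 2/3 stops faster (darker).
Net change so far: 3 1/3 stops darker. Offset with the aperture: f/7.1 → f/6.3 → f/5.6 → f/5 → f/4.5 → f/4 → f/3.5 → f/3.2 → f/2.8 → f/2.5 → f/2.2.

f/2.2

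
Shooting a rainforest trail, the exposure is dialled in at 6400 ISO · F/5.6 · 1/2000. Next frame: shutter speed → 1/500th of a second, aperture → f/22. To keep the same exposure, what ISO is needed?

Shutter speed: 1/2000 → 1/1000 → 1/500 — 2 stops slower (brighter).
Aperture: f/5.6 → f/8 → f/11 → f/16 → f/22 — 4 stops stopped down (darker).
Net change so far: 2 stops darker. Offset with the ISO: 6400 → 12800 → 25600.

ISO 25600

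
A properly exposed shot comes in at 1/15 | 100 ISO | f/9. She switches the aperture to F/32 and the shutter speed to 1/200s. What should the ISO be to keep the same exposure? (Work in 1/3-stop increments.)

Aperture: f/9 → f/10 → f/11 → f/13 → f/14 → f/16 → f/18 → f/20 → f/22 → f/25 → f/29 → f/32 — 3 2/3 stops narrower (darker).
Shutter speed: 1/15 → 1/20 → 1/25 → 1/30 → 1/40 → 1/50 → 1/60 → 1/80 → 1/100 → 1/125 → 1/160 → 1/200 — 3 2/3 stops faster (darker).
Net change so far: 7 1/3 stops darker. Offset with the ISO: 100 → 125 → 160 → 200 → 250 → 320 → 400 → 500 → 640 → 800 → 1000 → 1250 → 1600 → 2000 → 2500 → 3200 → 4000 → 5000 → 6400 → 8000 → 10000 → 12800 → 16000.

ISO 16000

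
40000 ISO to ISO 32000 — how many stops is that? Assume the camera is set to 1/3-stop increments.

1/3 stop

40000 → 32000 — count the steps: 1 third-stops = 1/3 stop.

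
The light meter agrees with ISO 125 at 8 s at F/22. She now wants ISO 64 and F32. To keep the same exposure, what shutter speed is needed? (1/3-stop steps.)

30 s

ISO: 125 → 100 → 80 → 64 — 1 stop lower (darker).
Aperture: f/22 → f/25 → f/29 → f/32 — 1 stop stopped down (darker).
Net change so far: 2 stops darker. Offset with the shutter speed: 8 → 10 → 13 → 15 → 20 → 25 → 30.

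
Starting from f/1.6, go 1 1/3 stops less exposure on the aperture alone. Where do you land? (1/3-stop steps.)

Aperture: f/1.6 → f/1.8 → f/2 → f/2.2 → f/2.5 — 1 1/3 stops narrower (darker).

f/2.5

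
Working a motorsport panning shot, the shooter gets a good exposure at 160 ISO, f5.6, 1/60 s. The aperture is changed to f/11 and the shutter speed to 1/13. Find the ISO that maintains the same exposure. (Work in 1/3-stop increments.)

ISO 125

Aperture: f/5.6 → f/6.3 → f/7.1 → f/8 → f/9 → f/10 → f/11 — 2 stops smaller aperture (darker).
Shutter speed: 1/60 → 1/50 → 1/40 → 1/30 → 1/25 → 1/20 → 1/15 → 1/13 — 2 1/3 stops slower (brighter).
Net change so far: 1/3 stop brighter. Offset with the ISO: 160 → 125.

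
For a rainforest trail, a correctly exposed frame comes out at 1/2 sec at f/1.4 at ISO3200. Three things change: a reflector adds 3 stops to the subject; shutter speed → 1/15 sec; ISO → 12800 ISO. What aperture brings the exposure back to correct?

Scene light: 3 stops brighter.
Shutter speed: 1/2 → 1/4 → 1/8 → 1/15 — 3 stops faster (darker).
ISO: 3200 → 6400 → 12800 — 2 stops raised (brighter).
Net so far: 2 stops brighter. Aperture: f/1.4 → f/2 → f/2.8.

f/2.8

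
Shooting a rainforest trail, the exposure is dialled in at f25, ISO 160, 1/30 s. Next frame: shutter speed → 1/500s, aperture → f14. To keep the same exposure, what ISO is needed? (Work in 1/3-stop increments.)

ISO 800

Shutter speed: 1/30 → 1/40 → 1/50 → 1/60 → 1/80 → 1/100 → 1/125 → 1/160 → 1/200 → 1/250 → 1/320 → 1/400 → 1/500 — 4 stops faster (darker).
Aperture: f/25 → f/22 → f/20 → f/18 → f/16 → f/14 — 1 2/3 stops larger aperture (brighter).
Net change so far: 2 1/3 stops darker. Offset with the ISO: 160 → 200 → 250 → 320 → 400 → 500 → 640 → 800.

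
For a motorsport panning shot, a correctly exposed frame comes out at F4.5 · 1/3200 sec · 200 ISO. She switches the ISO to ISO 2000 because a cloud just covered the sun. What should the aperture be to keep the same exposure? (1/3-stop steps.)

ISO: 200 → 250 → 320 → 400 → 500 → 640 → 800 → 1000 → 1250 → 1600 → 2000 — 3 1/3 stops raised (brighter).
Need 3 1/3 stops darker from the aperture: f/4.5 → f/5 → f/5.6 → f/6.3 → f/7.1 → f/8 → f/9 → f/10 → f/11 → f/13 → f/14.

f/14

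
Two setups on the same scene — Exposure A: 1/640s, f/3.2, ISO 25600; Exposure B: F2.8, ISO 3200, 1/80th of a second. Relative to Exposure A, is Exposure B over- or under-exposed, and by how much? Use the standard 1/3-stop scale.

1/3 stop brighter

Aperture: f/3.2 → f/2.8 — 1/3 stop wider (brighter).
Shutter speed: 1/640 → 1/500 → 1/400 → 1/320 → 1/250 → 1/200 → 1/160 → 1/125 → 1/100 → 1/80 — 3 stops slower (brighter).
ISO: 25600 → 20000 → 16000 → 12800 → 10000 → 8000 → 6400 → 5000 → 4000 → 3200 — 3 stops lower (darker).
Net: +1/3 +3 −3 = +1/3 stops.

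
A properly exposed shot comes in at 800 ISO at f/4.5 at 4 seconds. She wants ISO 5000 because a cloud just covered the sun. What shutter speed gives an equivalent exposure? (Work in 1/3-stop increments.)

ISO: 800 → 1000 → 1250 → 1600 → 2000 → 2500 → 3200 → 4000 → 5000 — 2 2/3 stops raised (brighter).
Need 2 2/3 stops darker from the shutter speed: 4 → 3.2 → 2.5 → 2 → 1.6 → 1.3 → 1 → 0.8 → 0.6.

0.6 s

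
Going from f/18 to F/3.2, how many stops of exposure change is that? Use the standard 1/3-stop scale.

5 stops

f/18 → f/16 → f/14 → f/13 → f/11 → f/10 → f/9 → f/8 → f/7.1 → f/6.3 → f/5.6 → f/5 → f/4.5 → f/4 → f/3.5 → f/3.2 — count the steps: 15 third-stops = 5 stops.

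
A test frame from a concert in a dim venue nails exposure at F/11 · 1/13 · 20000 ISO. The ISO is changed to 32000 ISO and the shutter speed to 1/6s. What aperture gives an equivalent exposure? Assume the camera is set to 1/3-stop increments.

f/20

ISO: 20000 → 25600 → 32000 — 2/3 stop higher (brighter).
Shutter speed: 1/13 → 1/10 → 1/8 → 1/6 — 1 stop slower (brighter).
Net change so far: 1 2/3 stops brighter. Offset with the aperture: f/11 → f/13 → f/14 → f/16 → f/18 → f/20.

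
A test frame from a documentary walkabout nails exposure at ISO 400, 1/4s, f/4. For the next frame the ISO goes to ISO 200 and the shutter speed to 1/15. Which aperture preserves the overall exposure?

ISO: 400 → 200 — 1 stop dropped (darker).
Shutter speed: 1/4 → 1/8 → 1/15 — 2 stops shorter (darker).
Net change so far: 3 stops darker. Offset with the aperture: f/4 → f/2.8 → f/2 → f/1.4.

f/1.4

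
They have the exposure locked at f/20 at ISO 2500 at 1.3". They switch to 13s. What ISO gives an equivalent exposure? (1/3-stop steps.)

ISO 250

Shutter speed: 1.3 → 1.6 → 2 → 2.5 → 3.2 → 4 → 5 → 6 → 8 → 10 → 13 — 3 1/3 stops longer (brighter).
Need 3 1/3 stops darker from the ISO: 2500 → 2000 → 1600 → 1250 → 1000 → 800 → 640 → 500 → 400 → 320 → 250.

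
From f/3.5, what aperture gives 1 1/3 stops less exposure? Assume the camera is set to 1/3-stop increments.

Aperture: f/3.5 → f/4 → f/4.5 → f/5 → f/5.6 — 1 1/3 stops smaller aperture (darker).

f/5.6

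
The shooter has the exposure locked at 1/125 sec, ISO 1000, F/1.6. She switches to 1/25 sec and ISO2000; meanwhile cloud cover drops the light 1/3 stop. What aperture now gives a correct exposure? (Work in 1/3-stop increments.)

Scene light: 1/3 stop darker.
Shutter speed: 1/125 → 1/100 → 1/80 → 1/60 → 1/50 → 1/40 → 1/30 → 1/25 — 2 1/3 stops longer (brighter).
ISO: 1000 → 1250 → 1600 → 2000 — 1 stop higher (brighter).
Net so far: 3 stops brighter. Aperture: f/1.6 → f/1.8 → f/2 → f/2.2 → f/2.5 → f/2.8 → f/3.2 → f/3.5 → f/4 → f/4.5.

f/4.5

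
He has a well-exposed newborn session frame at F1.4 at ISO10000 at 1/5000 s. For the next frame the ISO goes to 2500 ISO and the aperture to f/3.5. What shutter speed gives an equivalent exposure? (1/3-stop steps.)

1/200s

ISO: 10000 → 8000 → 6400 → 5000 → 4000 → 3200 → 2500 — 2 stops dropped (darker).
Aperture: f/1.4 → f/1.6 → f/1.8 → f/2 → f/2.2 → f/2.5 → f/2.8 → f/3.2 → f/3.5 — 2 2/3 stops smaller aperture (darker).
Net change so far: 4 2/3 stops darker. Offset with the shutter speed: 1/5000 → 1/4000 → 1/3200 → 1/2500 → 1/2000 → 1/1600 → 1/1250 → 1/1000 → 1/800 → 1/640 → 1/500 → 1/400 → 1/320 → 1/250 → 1/200.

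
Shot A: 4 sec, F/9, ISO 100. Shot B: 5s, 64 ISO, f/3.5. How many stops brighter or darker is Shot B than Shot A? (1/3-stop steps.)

2 1/3 stops brighter

Aperture: f/9 → f/8 → f/7.1 → f/6.3 → f/5.6 → f/5 → f/4.5 → f/4 → f/3.5 — 2 2/3 stops larger aperture (brighter).
Shutter speed: 4 → 5 — 1/3 stop longer (brighter).
ISO: 100 → 80 → 64 — 2/3 stop dropped (darker).
Net: +2 2/3 +1/3 −2/3 = +2 1/3 stops.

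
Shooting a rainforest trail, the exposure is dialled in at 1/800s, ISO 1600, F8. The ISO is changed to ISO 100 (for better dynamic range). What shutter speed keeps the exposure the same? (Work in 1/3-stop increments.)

1/50s

ISO: 1600 → 1250 → 1000 → 800 → 640 → 500 → 400 → 320 → 250 → 200 → 160 → 125 → 100 — 4 stops dropped (darker).
Need 4 stops brighter from the shutter speed: 1/800 → 1/640 → 1/500 → 1/400 → 1/320 → 1/250 → 1/200 → 1/160 → 1/125 → 1/100 → 1/80 → 1/60 → 1/50.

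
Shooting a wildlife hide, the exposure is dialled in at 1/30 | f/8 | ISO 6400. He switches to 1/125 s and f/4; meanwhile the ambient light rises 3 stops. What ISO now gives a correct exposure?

Scene light: 3 stops brighter.
Shutter speed: 1/30 → 1/60 → 1/125 — 2 stops faster (darker).
Aperture: f/8 → f/5.6 → f/4 — 2 stops larger aperture (brighter).
Net so far: 3 stops brighter. ISO: 6400 → 3200 → 1600 → 800.

ISO 800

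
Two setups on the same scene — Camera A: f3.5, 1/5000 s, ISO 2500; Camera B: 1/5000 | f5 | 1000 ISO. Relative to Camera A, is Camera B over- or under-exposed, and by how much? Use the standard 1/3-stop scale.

2 1/3 stops darker

Aperture: f/3.5 → f/4 → f/4.5 → f/5 — 1 stop stopped down (darker).
Shutter speed: unchanged.
ISO: 2500 → 2000 → 1600 → 1250 → 1000 — 1 1/3 stops lower (darker).
Net: −1 −1 1/3 = −2 1/3 stops.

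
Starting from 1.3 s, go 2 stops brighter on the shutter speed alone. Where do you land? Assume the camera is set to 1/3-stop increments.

Shutter speed: 1.3 → 1.6 → 2 → 2.5 → 3.2 → 4 → 5 — 2 stops slower (brighter).

5 s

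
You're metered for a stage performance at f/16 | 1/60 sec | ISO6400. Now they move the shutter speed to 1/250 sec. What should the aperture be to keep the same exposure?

f/8

Shutter speed: 1/60 → 1/125 → 1/250 — 2 stops faster (darker).
Need 2 stops brighter from the aperture: f/16 → f/11 → f/8.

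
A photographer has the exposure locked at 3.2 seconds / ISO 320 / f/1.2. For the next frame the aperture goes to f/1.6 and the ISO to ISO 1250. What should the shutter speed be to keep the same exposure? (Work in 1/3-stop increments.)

1.3 s

Aperture: f/1.2 → f/1.4 → f/1.6 — 2/3 stop smaller aperture (darker).
ISO: 320 → 400 → 500 → 640 → 800 → 1000 → 1250 — 2 stops higher (brighter).
Net change so far: 1 1/3 stops brighter. Offset with the shutter speed: 3.2 → 2.5 → 2 → 1.6 → 1.3.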